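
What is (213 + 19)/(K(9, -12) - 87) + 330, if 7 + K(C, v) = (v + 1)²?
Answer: 9142/27 ≈ 338.59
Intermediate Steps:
K(C, v) = -7 + (1 + v)² (K(C, v) = -7 + (v + 1)² = -7 + (1 + v)²)
(213 + 19)/(K(9, -12) - 87) + 330 = (213 + 19)/((-7 + (1 - 12)²) - 87) + 330 = 232/((-7 + (-11)²) - 87) + 330 = 232/((-7 + 121) - 87) + 330 = 232/(114 - 87) + 330 = 232/27 + 330 = 9142/27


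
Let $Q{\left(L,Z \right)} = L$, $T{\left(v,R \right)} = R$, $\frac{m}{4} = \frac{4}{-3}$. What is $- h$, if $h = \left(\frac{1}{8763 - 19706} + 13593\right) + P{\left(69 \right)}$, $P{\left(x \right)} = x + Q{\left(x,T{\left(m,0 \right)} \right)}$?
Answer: $- \frac{150258332}{10943} \approx -13731.0$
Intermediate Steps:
$m = - \frac{16}{3}$ ($m = 4 \frac{4}{-3} = 4 \cdot 4 \left(- \frac{1}{3}\right) = 4 \left(- \frac{4}{3}\right) = - \frac{16}{3} \approx -5.3333$)
$P{\left(x \right)} = 2 x$ ($P{\left(x \right)} = x + x = 2 x$)
$h = \frac{150258332}{10943}$ ($h = \left(\frac{1}{8763 - 19706} + 13593\right) + 2 \cdot 69 = \left(\frac{1}{-10943} + 13593\right) + 138 = \left(- \frac{1}{10943} + 13593\right) + 138 = \frac{148748198}{10943} + 138 = \frac{150258332}{10943} \approx 13731.0$)
$- h = \left(-1\right) \frac{150258332}{10943} = - \frac{150258332}{10943}$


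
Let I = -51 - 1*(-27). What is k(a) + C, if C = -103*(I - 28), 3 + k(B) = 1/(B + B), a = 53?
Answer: 567419/106 ≈ 5353.0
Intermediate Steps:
I = -24 (I = -51 + 27 = -24)
k(B) = -3 + 1/(2*B) (k(B) = -3 + 1/(B + B) = -3 + 1/(2*B))
C = 5356 (C = -103*(-24 - 28) = -103*(-52) = 5356)
k(a) + C = (-3 + (1/2)/53) + 5356 = (-3 + (1/2)*(1/53)) + 5356 = (-3 + 1/106) + 5356 = -317/106 + 5356 = 567419/106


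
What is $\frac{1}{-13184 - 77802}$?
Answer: $- \frac{1}{90986} \approx -1.0991 \cdot 10^{-5}$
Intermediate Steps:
$\frac{1}{-13184 - 77802} = \frac{1}{-90986} = - \frac{1}{90986}$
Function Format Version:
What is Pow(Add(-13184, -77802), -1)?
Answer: Rational(-1, 90986) ≈ -1.0991e-5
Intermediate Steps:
Pow(Add(-13184, -77802), -1) = Pow(-90986, -1) = Rational(-1, 90986)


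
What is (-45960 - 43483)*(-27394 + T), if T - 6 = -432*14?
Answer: 2990616148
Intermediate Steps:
T = -6042 (T = 6 - 432*14 = 6 - 6048 = -6042)
(-45960 - 43483)*(-27394 + T) = (-45960 - 43483)*(-27394 - 6042) = -89443*(-33436) = 2990616148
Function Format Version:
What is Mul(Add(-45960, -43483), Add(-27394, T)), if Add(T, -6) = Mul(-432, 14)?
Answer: 2990616148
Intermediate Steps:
T = -6042 (T = Add(6, Mul(-432, 14)) = Add(6, -6048) = -6042)
Mul(Add(-45960, -43483), Add(-27394, T)) = Mul(Add(-45960, -43483), Add(-27394, -6042)) = Mul(-89443, -33436) = 2990616148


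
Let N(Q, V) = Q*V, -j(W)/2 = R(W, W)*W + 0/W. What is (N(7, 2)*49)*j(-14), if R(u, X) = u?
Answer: -268912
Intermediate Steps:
j(W) = -2*W**2 (j(W) = -2*(W*W + 0/W) = -2*(W**2 + 0) = -2*W**2)
(N(7, 2)*49)*j(-14) = ((7*2)*49)*(-2*(-14)**2) = (14*49)*(-2*196) = 686*(-392) = -268912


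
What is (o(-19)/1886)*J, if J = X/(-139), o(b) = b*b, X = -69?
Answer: 1083/11398 ≈ 0.095017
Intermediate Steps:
o(b) = b²
J = 69/139 (J = -69/(-139) = -69*(-1/139) = 69/139 ≈ 0.49640)
(o(-19)/1886)*J = ((-19)²/1886)*(69/139) = (361*(1/1886))*(69/139) = (361/1886)*(69/139) = 1083/11398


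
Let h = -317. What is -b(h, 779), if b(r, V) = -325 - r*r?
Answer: 100814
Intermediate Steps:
b(r, V) = -325 - r²
-b(h, 779) = -(-325 - 1*(-317)²) = -(-325 - 1*100489) = -(-325 - 100489) = -1*(-100814) = 100814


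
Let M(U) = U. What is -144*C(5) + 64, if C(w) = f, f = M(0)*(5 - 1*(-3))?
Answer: 64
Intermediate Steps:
f = 0 (f = 0*(5 - 1*(-3)) = 0*(5 + 3) = 0*8 = 0)
C(w) = 0
-144*C(5) + 64 = -144*0 + 64 = 0 + 64 = 64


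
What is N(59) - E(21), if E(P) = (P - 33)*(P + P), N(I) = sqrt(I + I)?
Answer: 504 + sqrt(118) ≈ 514.86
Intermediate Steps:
N(I) = sqrt(2)*sqrt(I) (N(I) = sqrt(2*I) = sqrt(2)*sqrt(I))
E(P) = 2*P*(-33 + P) (E(P) = (-33 + P)*(2*P) = 2*P*(-33 + P))
N(59) - E(21) = sqrt(2)*sqrt(59) - 2*21*(-33 + 21) = sqrt(118) - 2*21*(-12) = sqrt(118) - 1*(-504) = sqrt(118) + 504 = 504 + sqrt(118)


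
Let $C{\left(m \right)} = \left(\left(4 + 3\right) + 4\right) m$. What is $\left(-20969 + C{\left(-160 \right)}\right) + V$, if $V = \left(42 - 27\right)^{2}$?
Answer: $-22504$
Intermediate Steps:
$C{\left(m \right)} = 11 m$ ($C{\left(m \right)} = \left(7 + 4\right) m = 11 m$)
$V = 225$ ($V = 15^{2} = 225$)
$\left(-20969 + C{\left(-160 \right)}\right) + V = \left(-20969 + 11 \left(-160\right)\right) + 225 = \left(-20969 - 1760\right) + 225 = -22729 + 225 = -22504$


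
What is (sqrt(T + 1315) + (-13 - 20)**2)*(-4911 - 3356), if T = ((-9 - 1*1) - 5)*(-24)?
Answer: -9002763 - 41335*sqrt(67) ≈ -9.3411e+6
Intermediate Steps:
T = 360 (T = ((-9 - 1) - 5)*(-24) = (-10 - 5)*(-24) = -15*(-24) = 360)
(sqrt(T + 1315) + (-13 - 20)**2)*(-4911 - 3356) = (sqrt(360 + 1315) + (-13 - 20)**2)*(-4911 - 3356) = (sqrt(1675) + (-33)**2)*(-8267) = (5*sqrt(67) + 1089)*(-8267) = (1089 + 5*sqrt(67))*(-8267) = -9002763 - 41335*sqrt(67)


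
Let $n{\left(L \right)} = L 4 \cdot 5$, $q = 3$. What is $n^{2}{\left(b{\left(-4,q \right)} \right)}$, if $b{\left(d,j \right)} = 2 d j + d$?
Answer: $313600$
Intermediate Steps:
$b{\left(d,j \right)} = d + 2 d j$ ($b{\left(d,j \right)} = 2 d j + d = d + 2 d j$)
$n{\left(L \right)} = 20 L$ ($n{\left(L \right)} = 4 L 5 = 20 L$)
$n^{2}{\left(b{\left(-4,q \right)} \right)} = \left(20 \left(- 4 \left(1 + 2 \cdot 3\right)\right)\right)^{2} = \left(20 \left(- 4 \left(1 + 6\right)\right)\right)^{2} = \left(20 \left(\left(-4\right) 7\right)\right)^{2} = \left(20 \left(-28\right)\right)^{2} = \left(-560\right)^{2} = 313600$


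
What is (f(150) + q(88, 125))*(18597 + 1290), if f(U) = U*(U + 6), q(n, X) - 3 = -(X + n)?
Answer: 461179530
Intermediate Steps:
q(n, X) = 3 - X - n (q(n, X) = 3 - (X + n) = 3 + (-X - n) = 3 - X - n)
f(U) = U*(6 + U)
(f(150) + q(88, 125))*(18597 + 1290) = (150*(6 + 150) + (3 - 1*125 - 1*88))*(18597 + 1290) = (150*156 + (3 - 125 - 88))*19887 = (23400 - 210)*19887 = 23190*19887 = 461179530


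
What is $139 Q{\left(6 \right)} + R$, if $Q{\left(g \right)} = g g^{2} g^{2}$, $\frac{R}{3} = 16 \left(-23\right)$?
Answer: $1079760$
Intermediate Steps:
$R = -1104$ ($R = 3 \cdot 16 \left(-23\right) = 3 \left(-368\right) = -1104$)
$Q{\left(g \right)} = g^{5}$ ($Q{\left(g \right)} = g^{3} g^{2} = g^{5}$)
$139 Q{\left(6 \right)} + R = 139 \cdot 6^{5} - 1104 = 139 \cdot 7776 - 1104 = 1080864 - 1104 = 1079760$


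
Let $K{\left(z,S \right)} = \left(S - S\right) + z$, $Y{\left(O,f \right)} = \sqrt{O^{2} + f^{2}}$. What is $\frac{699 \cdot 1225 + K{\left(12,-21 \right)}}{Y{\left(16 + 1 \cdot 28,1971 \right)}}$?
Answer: $\frac{856287 \sqrt{3886777}}{3886777} \approx 434.33$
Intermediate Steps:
$K{\left(z,S \right)} = z$ ($K{\left(z,S \right)} = 0 + z = z$)
$\frac{699 \cdot 1225 + K{\left(12,-21 \right)}}{Y{\left(16 + 1 \cdot 28,1971 \right)}} = \frac{699 \cdot 1225 + 12}{\sqrt{\left(16 + 1 \cdot 28\right)^{2} + 1971^{2}}} = \frac{856275 + 12}{\sqrt{\left(16 + 28\right)^{2} + 3884841}} = \frac{856287}{\sqrt{44^{2} + 3884841}} = \frac{856287}{\sqrt{1936 + 3884841}} = \frac{856287}{\sqrt{3886777}} = 856287 \frac{\sqrt{3886777}}{3886777} = \frac{856287 \sqrt{3886777}}{3886777}$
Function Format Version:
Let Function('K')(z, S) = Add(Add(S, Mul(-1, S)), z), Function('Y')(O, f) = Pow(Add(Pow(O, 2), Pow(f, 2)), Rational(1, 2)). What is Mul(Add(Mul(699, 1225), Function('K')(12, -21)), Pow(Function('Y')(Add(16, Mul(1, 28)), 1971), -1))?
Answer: Mul(Rational(856287, 3886777), Pow(3886777, Rational(1, 2))) ≈ 434.33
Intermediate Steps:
Function('K')(z, S) = z (Function('K')(z, S) = Add(0, z) = z)
Mul(Add(Mul(699, 1225), Function('K')(12, -21)), Pow(Function('Y')(Add(16, Mul(1, 28)), 1971), -1)) = Mul(Add(Mul(699, 1225), 12), Pow(Pow(Add(Pow(Add(16, Mul(1, 28)), 2), Pow(1971, 2)), Rational(1, 2)), -1)) = Mul(Add(856275, 12), Pow(Pow(Add(Pow(Add(16, 28), 2), 3884841), Rational(1, 2)), -1)) = Mul(856287, Pow(Pow(Add(Pow(44, 2), 3884841), Rational(1, 2)), -1)) = Mul(856287, Pow(Pow(Add(1936, 3884841), Rational(1, 2)), -1)) = Mul(856287, Pow(Pow(3886777, Rational(1, 2)), -1)) = Mul(856287, Mul(Rational(1, 3886777), Pow(3886777, Rational(1, 2)))) = Mul(Rational(856287, 3886777), Pow(3886777, Rational(1, 2)))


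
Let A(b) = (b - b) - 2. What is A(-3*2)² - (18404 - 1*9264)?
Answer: -9136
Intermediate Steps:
A(b) = -2 (A(b) = 0 - 2 = -2)
A(-3*2)² - (18404 - 1*9264) = (-2)² - (18404 - 1*9264) = 4 - (18404 - 9264) = 4 - 1*9140 = 4 - 9140 = -9136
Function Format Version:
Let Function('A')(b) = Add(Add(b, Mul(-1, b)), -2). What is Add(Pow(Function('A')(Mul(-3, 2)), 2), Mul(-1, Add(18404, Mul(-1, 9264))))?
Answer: -9136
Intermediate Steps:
Function('A')(b) = -2 (Function('A')(b) = Add(0, -2) = -2)
Add(Pow(Function('A')(Mul(-3, 2)), 2), Mul(-1, Add(18404, Mul(-1, 9264)))) = Add(Pow(-2, 2), Mul(-1, Add(18404, Mul(-1, 9264)))) = Add(4, Mul(-1, Add(18404, -9264))) = Add(4, Mul(-1, 9140)) = Add(4, -9140) = -9136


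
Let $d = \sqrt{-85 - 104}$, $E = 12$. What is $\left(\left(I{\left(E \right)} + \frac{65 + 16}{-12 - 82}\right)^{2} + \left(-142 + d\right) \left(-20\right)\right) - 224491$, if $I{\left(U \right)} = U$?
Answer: $- \frac{1957412027}{8836} - 60 i \sqrt{21} \approx -2.2153 \cdot 10^{5} - 274.95 i$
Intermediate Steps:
$d = 3 i \sqrt{21}$ ($d = \sqrt{-189} = 3 i \sqrt{21} \approx 13.748 i$)
$\left(\left(I{\left(E \right)} + \frac{65 + 16}{-12 - 82}\right)^{2} + \left(-142 + d\right) \left(-20\right)\right) - 224491 = \left(\left(12 + \frac{65 + 16}{-12 - 82}\right)^{2} + \left(-142 + 3 i \sqrt{21}\right) \left(-20\right)\right) - 224491 = \left(\left(12 + \frac{81}{-94}\right)^{2} + \left(2840 - 60 i \sqrt{21}\right)\right) - 224491 = \left(\left(12 + 81 \left(- \frac{1}{94}\right)\right)^{2} + \left(2840 - 60 i \sqrt{21}\right)\right) - 224491 = \left(\left(12 - \frac{81}{94}\right)^{2} + \left(2840 - 60 i \sqrt{21}\right)\right) - 224491 = \left(\left(\frac{1047}{94}\right)^{2} + \left(2840 - 60 i \sqrt{21}\right)\right) - 224491 = \left(\frac{1096209}{8836} + \left(2840 - 60 i \sqrt{21}\right)\right) - 224491 = \left(\frac{26190449}{8836} - 60 i \sqrt{21}\right) - 224491 = - \frac{1957412027}{8836} - 60 i \sqrt{21}$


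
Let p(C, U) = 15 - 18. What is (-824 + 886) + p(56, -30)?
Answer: 59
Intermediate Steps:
p(C, U) = -3
(-824 + 886) + p(56, -30) = (-824 + 886) - 3 = 62 - 3 = 59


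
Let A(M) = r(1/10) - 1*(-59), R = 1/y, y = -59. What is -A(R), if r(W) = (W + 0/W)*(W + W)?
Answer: -2951/50 ≈ -59.020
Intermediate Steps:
r(W) = 2*W² (r(W) = (W + 0)*(2*W) = W*(2*W) = 2*W²)
R = -1/59 (R = 1/(-59) = -1/59 ≈ -0.016949)
A(M) = 2951/50 (A(M) = 2*(1/10)² - 1*(-59) = 2*(⅒)² + 59 = 2*(1/100) + 59 = 1/50 + 59 = 2951/50)
-A(R) = -1*2951/50 = -2951/50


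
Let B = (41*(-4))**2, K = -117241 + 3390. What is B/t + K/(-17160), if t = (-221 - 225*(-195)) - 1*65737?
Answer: 228070697/42104920 ≈ 5.4167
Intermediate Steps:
t = -22083 (t = (-221 + 43875) - 65737 = 43654 - 65737 = -22083)
K = -113851
B = 26896 (B = (-164)**2 = 26896)
B/t + K/(-17160) = 26896/(-22083) - 113851/(-17160) = 26896*(-1/22083) - 113851*(-1/17160) = -26896/22083 + 113851/17160 = 228070697/42104920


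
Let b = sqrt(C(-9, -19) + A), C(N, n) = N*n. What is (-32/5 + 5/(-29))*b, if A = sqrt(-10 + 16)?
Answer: -953*sqrt(171 + sqrt(6))/145 ≈ -86.559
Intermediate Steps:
A = sqrt(6) ≈ 2.4495
b = sqrt(171 + sqrt(6)) (b = sqrt(-9*(-19) + sqrt(6)) = sqrt(171 + sqrt(6)) ≈ 13.170)
(-32/5 + 5/(-29))*b = (-32/5 + 5/(-29))*sqrt(171 + sqrt(6)) = (-32*1/5 + 5*(-1/29))*sqrt(171 + sqrt(6)) = (-32/5 - 5/29)*sqrt(171 + sqrt(6)) = -953*sqrt(171 + sqrt(6))/145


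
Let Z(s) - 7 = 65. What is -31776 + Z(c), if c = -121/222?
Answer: -31704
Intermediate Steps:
c = -121/222 (c = -121*1/222 = -121/222 ≈ -0.54504)
Z(s) = 72 (Z(s) = 7 + 65 = 72)
-31776 + Z(c) = -31776 + 72 = -31704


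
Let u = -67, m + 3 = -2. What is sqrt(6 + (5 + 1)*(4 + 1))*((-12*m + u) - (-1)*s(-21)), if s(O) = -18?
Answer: -150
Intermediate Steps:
m = -5 (m = -3 - 2 = -5)
sqrt(6 + (5 + 1)*(4 + 1))*((-12*m + u) - (-1)*s(-21)) = sqrt(6 + (5 + 1)*(4 + 1))*((-12*(-5) - 67) - (-1)*(-18)) = sqrt(6 + 6*5)*((60 - 67) - 1*18) = sqrt(6 + 30)*(-7 - 18) = sqrt(36)*(-25) = 6*(-25) = -150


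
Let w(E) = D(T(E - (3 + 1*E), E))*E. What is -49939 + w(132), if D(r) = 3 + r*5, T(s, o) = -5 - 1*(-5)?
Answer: -49543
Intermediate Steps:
T(s, o) = 0 (T(s, o) = -5 + 5 = 0)
D(r) = 3 + 5*r
w(E) = 3*E (w(E) = (3 + 5*0)*E = (3 + 0)*E = 3*E)
-49939 + w(132) = -49939 + 3*132 = -49939 + 396 = -49543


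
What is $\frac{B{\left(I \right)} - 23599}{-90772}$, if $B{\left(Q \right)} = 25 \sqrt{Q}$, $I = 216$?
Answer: $\frac{23599}{90772} - \frac{75 \sqrt{6}}{45386} \approx 0.25593$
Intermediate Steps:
$\frac{B{\left(I \right)} - 23599}{-90772} = \frac{25 \sqrt{216} - 23599}{-90772} = \left(25 \cdot 6 \sqrt{6} - 23599\right) \left(- \frac{1}{90772}\right) = \left(150 \sqrt{6} - 23599\right) \left(- \frac{1}{90772}\right) = \left(-23599 + 150 \sqrt{6}\right) \left(- \frac{1}{90772}\right) = \frac{23599}{90772} - \frac{75 \sqrt{6}}{45386}$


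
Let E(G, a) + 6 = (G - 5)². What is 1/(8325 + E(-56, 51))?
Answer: 1/12040 ≈ 8.3057e-5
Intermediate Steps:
E(G, a) = -6 + (-5 + G)² (E(G, a) = -6 + (G - 5)² = -6 + (-5 + G)²)
1/(8325 + E(-56, 51)) = 1/(8325 + (-6 + (-5 - 56)²)) = 1/(8325 + (-6 + (-61)²)) = 1/(8325 + (-6 + 3721)) = 1/(8325 + 3715) = 1/12040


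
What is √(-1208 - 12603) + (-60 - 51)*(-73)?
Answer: 8103 + I*√13811 ≈ 8103.0 + 117.52*I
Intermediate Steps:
√(-1208 - 12603) + (-60 - 51)*(-73) = √(-13811) - 111*(-73) = I*√13811 + 8103 = 8103 + I*√13811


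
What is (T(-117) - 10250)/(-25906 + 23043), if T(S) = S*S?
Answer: -3439/2863 ≈ -1.2012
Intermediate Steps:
T(S) = S**2
(T(-117) - 10250)/(-25906 + 23043) = ((-117)**2 - 10250)/(-25906 + 23043) = (13689 - 10250)/(-2863) = 3439*(-1/2863) = -3439/2863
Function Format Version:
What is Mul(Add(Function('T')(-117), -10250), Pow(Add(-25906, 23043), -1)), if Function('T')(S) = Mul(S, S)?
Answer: Rational(-3439, 2863) ≈ -1.2012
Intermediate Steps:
Function('T')(S) = Pow(S, 2)
Mul(Add(Function('T')(-117), -10250), Pow(Add(-25906, 23043), -1)) = Mul(Add(Pow(-117, 2), -10250), Pow(Add(-25906, 23043), -1)) = Mul(Add(13689, -10250), Pow(-2863, -1)) = Mul(3439, Rational(-1, 2863)) = Rational(-3439, 2863)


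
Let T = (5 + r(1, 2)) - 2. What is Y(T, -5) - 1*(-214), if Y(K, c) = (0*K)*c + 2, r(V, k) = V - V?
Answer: 216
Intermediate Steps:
r(V, k) = 0
T = 3 (T = (5 + 0) - 2 = 5 - 2 = 3)
Y(K, c) = 2 (Y(K, c) = 0*c + 2 = 0 + 2 = 2)
Y(T, -5) - 1*(-214) = 2 - 1*(-214) = 2 + 214 = 216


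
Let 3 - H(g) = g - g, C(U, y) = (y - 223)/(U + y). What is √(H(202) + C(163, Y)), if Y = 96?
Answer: 5*√6734/259 ≈ 1.5842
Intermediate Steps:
C(U, y) = (-223 + y)/(U + y)
H(g) = 3 (H(g) = 3 - (g - g) = 3 - 1*0 = 3 + 0 = 3)
√(H(202) + C(163, Y)) = √(3 + (-223 + 96)/(163 + 96)) = √(3 - 127/259) = √(650/259) = 5*√6734/259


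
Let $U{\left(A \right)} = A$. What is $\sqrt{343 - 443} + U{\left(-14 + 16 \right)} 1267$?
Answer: $2534 + 10 i \approx 2534.0 + 10.0 i$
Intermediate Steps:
$\sqrt{343 - 443} + U{\left(-14 + 16 \right)} 1267 = \sqrt{343 - 443} + \left(-14 + 16\right) 1267 = \sqrt{-100} + 2 \cdot 1267 = 10 i + 2534 = 2534 + 10 i$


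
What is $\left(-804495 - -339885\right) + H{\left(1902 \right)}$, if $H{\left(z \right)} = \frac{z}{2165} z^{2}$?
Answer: $\frac{5874802158}{2165} \approx 2.7135 \cdot 10^{6}$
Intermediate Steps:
$H{\left(z \right)} = \frac{z^{3}}{2165}$ ($H{\left(z \right)} = z \frac{1}{2165} z^{2} = \frac{z}{2165} z^{2} = \frac{z^{3}}{2165}$)
$\left(-804495 - -339885\right) + H{\left(1902 \right)} = \left(-804495 - -339885\right) + \frac{1902^{3}}{2165} = \left(-804495 + 339885\right) + \frac{1}{2165} \cdot 6880682808 = -464610 + \frac{6880682808}{2165} = \frac{5874802158}{2165}$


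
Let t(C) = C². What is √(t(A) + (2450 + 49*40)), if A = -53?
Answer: √7219 ≈ 84.965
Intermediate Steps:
√(t(A) + (2450 + 49*40)) = √((-53)² + (2450 + 49*40)) = √(2809 + (2450 + 1960)) = √(2809 + 4410) = √7219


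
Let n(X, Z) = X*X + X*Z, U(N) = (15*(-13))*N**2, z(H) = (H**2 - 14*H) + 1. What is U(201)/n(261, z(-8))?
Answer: -291785/4234 ≈ -68.915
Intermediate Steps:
z(H) = 1 + H**2 - 14*H
U(N) = -195*N**2
n(X, Z) = X**2 + X*Z
U(201)/n(261, z(-8)) = (-195*201**2)/((261*(261 + (1 + (-8)**2 - 14*(-8))))) = (-195*40401)/((261*(261 + (1 + 64 + 112)))) = -7878195*1/(261*(261 + 177)) = -7878195/(261*438) = -7878195/114318 = -7878195*1/114318 = -291785/4234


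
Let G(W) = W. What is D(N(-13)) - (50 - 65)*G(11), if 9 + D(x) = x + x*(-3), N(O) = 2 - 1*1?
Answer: 154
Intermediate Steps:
N(O) = 1 (N(O) = 2 - 1 = 1)
D(x) = -9 - 2*x (D(x) = -9 + (x + x*(-3)) = -9 + (x - 3*x) = -9 - 2*x)
D(N(-13)) - (50 - 65)*G(11) = (-9 - 2*1) - (50 - 65)*11 = (-9 - 2) - (-15)*11 = -11 - 1*(-165) = -11 + 165 = 154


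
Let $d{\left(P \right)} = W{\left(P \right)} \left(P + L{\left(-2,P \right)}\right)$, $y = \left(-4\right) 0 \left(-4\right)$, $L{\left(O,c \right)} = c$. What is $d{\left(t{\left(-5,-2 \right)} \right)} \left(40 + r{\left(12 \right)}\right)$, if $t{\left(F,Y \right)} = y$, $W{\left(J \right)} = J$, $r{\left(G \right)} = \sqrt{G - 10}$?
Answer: $0$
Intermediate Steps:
$r{\left(G \right)} = \sqrt{-10 + G}$
$y = 0$ ($y = 0 \left(-4\right) = 0$)
$t{\left(F,Y \right)} = 0$
$d{\left(P \right)} = 2 P^{2}$ ($d{\left(P \right)} = P \left(P + P\right) = P 2 P = 2 P^{2}$)
$d{\left(t{\left(-5,-2 \right)} \right)} \left(40 + r{\left(12 \right)}\right) = 2 \cdot 0^{2} \left(40 + \sqrt{-10 + 12}\right) = 2 \cdot 0 \left(40 + \sqrt{2}\right) = 0 \left(40 + \sqrt{2}\right) = 0$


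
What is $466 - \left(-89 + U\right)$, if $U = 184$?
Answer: $371$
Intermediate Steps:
$466 - \left(-89 + U\right) = 466 - \left(-89 + 184\right) = 466 - 95 = 371$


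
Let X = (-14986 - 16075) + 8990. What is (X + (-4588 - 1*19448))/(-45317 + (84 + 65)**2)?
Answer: 46107/23116 ≈ 1.9946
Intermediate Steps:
X = -22071 (X = -31061 + 8990 = -22071)
(X + (-4588 - 1*19448))/(-45317 + (84 + 65)**2) = (-22071 + (-4588 - 1*19448))/(-45317 + (84 + 65)**2) = (-22071 + (-4588 - 19448))/(-45317 + 149**2) = (-22071 - 24036)/(-45317 + 22201) = -46107/(-23116) = -46107*(-1/23116) = 46107/23116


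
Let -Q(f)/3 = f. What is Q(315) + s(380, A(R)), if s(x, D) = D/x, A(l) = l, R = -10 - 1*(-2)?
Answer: -89777/95 ≈ -945.02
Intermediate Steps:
Q(f) = -3*f
R = -8 (R = -10 + 2 = -8)
Q(315) + s(380, A(R)) = -3*315 - 8/380 = -945 - 8*1/380 = -945 - 2/95 = -89777/95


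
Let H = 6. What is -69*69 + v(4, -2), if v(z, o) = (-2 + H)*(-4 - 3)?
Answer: -4789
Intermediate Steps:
v(z, o) = -28 (v(z, o) = (-2 + 6)*(-4 - 3) = 4*(-7) = -28)
-69*69 + v(4, -2) = -69*69 - 28 = -4761 - 28 = -4789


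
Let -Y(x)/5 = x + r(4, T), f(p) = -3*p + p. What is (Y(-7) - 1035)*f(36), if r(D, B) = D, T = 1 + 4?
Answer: 73440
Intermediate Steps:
T = 5
f(p) = -2*p
Y(x) = -20 - 5*x (Y(x) = -5*(x + 4) = -5*(4 + x) = -20 - 5*x)
(Y(-7) - 1035)*f(36) = ((-20 - 5*(-7)) - 1035)*(-2*36) = ((-20 + 35) - 1035)*(-72) = (15 - 1035)*(-72) = -1020*(-72) = 73440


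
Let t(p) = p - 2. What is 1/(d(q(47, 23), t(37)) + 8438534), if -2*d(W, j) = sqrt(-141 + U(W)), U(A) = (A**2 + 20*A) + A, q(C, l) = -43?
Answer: 33754136/284835424275819 + 2*sqrt(805)/284835424275819 ≈ 1.1850e-7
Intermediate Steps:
t(p) = -2 + p
U(A) = A**2 + 21*A
d(W, j) = -sqrt(-141 + W*(21 + W))/2
1/(d(q(47, 23), t(37)) + 8438534) = 1/(-sqrt(-141 - 43*(21 - 43))/2 + 8438534) = 1/(-sqrt(-141 - 43*(-22))/2 + 8438534) = 1/(-sqrt(-141 + 946)/2 + 8438534) = 1/(-sqrt(805)/2 + 8438534) = 1/(8438534 - sqrt(805)/2)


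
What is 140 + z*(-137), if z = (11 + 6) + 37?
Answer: -7258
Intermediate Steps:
z = 54 (z = 17 + 37 = 54)
140 + z*(-137) = 140 + 54*(-137) = 140 - 7398 = -7258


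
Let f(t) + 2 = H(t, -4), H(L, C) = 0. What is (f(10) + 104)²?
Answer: 10404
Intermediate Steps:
f(t) = -2 (f(t) = -2 + 0 = -2)
(f(10) + 104)² = (-2 + 104)² = 102² = 10404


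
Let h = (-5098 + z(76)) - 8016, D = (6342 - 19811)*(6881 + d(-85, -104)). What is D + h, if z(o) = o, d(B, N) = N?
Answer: -91292451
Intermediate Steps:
D = -91279413 (D = (6342 - 19811)*(6881 - 104) = -13469*6777 = -91279413)
h = -13038 (h = (-5098 + 76) - 8016 = -5022 - 8016 = -13038)
D + h = -91279413 - 13038 = -91292451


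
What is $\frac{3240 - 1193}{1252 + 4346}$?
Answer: $\frac{2047}{5598} \approx 0.36567$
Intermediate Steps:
$\frac{3240 - 1193}{1252 + 4346} = \frac{2047}{5598}$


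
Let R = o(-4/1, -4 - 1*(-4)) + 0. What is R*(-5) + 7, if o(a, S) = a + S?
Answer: 27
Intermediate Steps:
o(a, S) = S + a
R = -4 (R = ((-4 - 1*(-4)) - 4/1) + 0 = ((-4 + 4) - 4*1) + 0 = (0 - 4) + 0 = -4 + 0 = -4)
R*(-5) + 7 = -4*(-5) + 7 = 20 + 7 = 27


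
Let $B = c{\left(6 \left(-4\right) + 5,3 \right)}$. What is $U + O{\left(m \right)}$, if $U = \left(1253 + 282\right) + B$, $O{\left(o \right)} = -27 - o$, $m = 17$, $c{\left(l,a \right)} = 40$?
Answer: $1531$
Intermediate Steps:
$B = 40$
$U = 1575$ ($U = \left(1253 + 282\right) + 40 = 1535 + 40 = 1575$)
$U + O{\left(m \right)} = 1575 - 44 = 1531$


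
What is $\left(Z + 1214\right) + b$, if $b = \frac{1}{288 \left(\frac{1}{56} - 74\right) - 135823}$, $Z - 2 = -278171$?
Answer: $- \frac{304625297102}{1099909} \approx -2.7696 \cdot 10^{5}$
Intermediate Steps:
$Z = -278169$ ($Z = 2 - 278171 = -278169$)
$b = - \frac{7}{1099909}$ ($b = \frac{1}{288 \left(\frac{1}{56} - 74\right) - 135823} = \frac{1}{288 \left(- \frac{4143}{56}\right) - 135823} = \frac{1}{- \frac{149148}{7} - 135823} = \frac{1}{- \frac{1099909}{7}} = - \frac{7}{1099909} \approx -6.3642 \cdot 10^{-6}$)
$\left(Z + 1214\right) + b = \left(-278169 + 1214\right) - \frac{7}{1099909} = -276955 - \frac{7}{1099909} = - \frac{304625297102}{1099909}$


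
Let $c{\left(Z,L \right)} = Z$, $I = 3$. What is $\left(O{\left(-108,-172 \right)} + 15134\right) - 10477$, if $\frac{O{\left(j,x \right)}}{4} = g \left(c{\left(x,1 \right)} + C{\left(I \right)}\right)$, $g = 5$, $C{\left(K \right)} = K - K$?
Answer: $1217$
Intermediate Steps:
$C{\left(K \right)} = 0$
$O{\left(j,x \right)} = 20 x$ ($O{\left(j,x \right)} = 4 \cdot 5 \left(x + 0\right) = 4 \cdot 5 x = 20 x$)
$\left(O{\left(-108,-172 \right)} + 15134\right) - 10477 = \left(20 \left(-172\right) + 15134\right) - 10477 = \left(-3440 + 15134\right) - 10477 = 11694 - 10477 = 1217$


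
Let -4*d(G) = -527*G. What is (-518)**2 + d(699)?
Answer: 1441669/4 ≈ 3.6042e+5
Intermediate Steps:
d(G) = 527*G/4 (d(G) = -(-527)*G/4 = 527*G/4)
(-518)**2 + d(699) = (-518)**2 + (527/4)*699 = 268324 + 368373/4 = 1441669/4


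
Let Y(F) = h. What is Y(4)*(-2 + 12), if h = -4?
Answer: -40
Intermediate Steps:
Y(F) = -4
Y(4)*(-2 + 12) = -4*(-2 + 12) = -4*10 = -40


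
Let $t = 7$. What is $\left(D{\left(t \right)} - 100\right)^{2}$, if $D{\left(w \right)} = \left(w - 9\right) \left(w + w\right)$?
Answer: $16384$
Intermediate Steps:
$D{\left(w \right)} = 2 w \left(-9 + w\right)$ ($D{\left(w \right)} = \left(w - 9\right) 2 w = \left(-9 + w\right) 2 w = 2 w \left(-9 + w\right)$)
$\left(D{\left(t \right)} - 100\right)^{2} = \left(2 \cdot 7 \left(-9 + 7\right) - 100\right)^{2} = \left(2 \cdot 7 \left(-2\right) - 100\right)^{2} = \left(-28 - 100\right)^{2} = \left(-128\right)^{2} = 16384$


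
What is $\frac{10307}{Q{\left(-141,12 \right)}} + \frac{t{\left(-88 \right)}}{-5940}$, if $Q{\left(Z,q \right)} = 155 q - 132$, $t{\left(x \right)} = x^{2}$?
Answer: $\frac{40271}{8640} \approx 4.661$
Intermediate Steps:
$Q{\left(Z,q \right)} = -132 + 155 q$
$\frac{10307}{Q{\left(-141,12 \right)}} + \frac{t{\left(-88 \right)}}{-5940} = \frac{10307}{-132 + 155 \cdot 12} + \frac{\left(-88\right)^{2}}{-5940} = \frac{10307}{-132 + 1860} + 7744 \left(- \frac{1}{5940}\right) = \frac{10307}{1728} - \frac{176}{135} = \frac{40271}{8640}$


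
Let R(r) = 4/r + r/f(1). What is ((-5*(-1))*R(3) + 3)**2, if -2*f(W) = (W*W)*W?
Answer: 3721/9 ≈ 413.44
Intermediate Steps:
f(W) = -W**3/2 (f(W) = -W*W*W/2 = -W**2*W/2 = -W**3/2)
R(r) = -2*r + 4/r (R(r) = 4/r + r/((-1/2*1**3)) = 4/r + r/((-1/2*1)) = 4/r + r/(-1/2) = 4/r + r*(-2) = 4/r - 2*r = -2*r + 4/r)
((-5*(-1))*R(3) + 3)**2 = ((-5*(-1))*(-2*3 + 4/3) + 3)**2 = (5*(-6 + 4*(1/3)) + 3)**2 = (5*(-6 + 4/3) + 3)**2 = (5*(-14/3) + 3)**2 = (-70/3 + 3)**2 = (-61/3)**2 = 3721/9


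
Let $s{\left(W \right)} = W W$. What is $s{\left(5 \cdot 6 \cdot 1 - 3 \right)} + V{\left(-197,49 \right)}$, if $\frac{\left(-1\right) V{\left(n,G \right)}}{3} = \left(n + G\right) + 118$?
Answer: $819$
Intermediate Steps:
$V{\left(n,G \right)} = -354 - 3 G - 3 n$ ($V{\left(n,G \right)} = - 3 \left(\left(n + G\right) + 118\right) = - 3 \left(\left(G + n\right) + 118\right) = - 3 \left(118 + G + n\right) = -354 - 3 G - 3 n$)
$s{\left(W \right)} = W^{2}$
$s{\left(5 \cdot 6 \cdot 1 - 3 \right)} + V{\left(-197,49 \right)} = \left(5 \cdot 6 \cdot 1 - 3\right)^{2} - -90 = \left(30 \cdot 1 - 3\right)^{2} - -90 = \left(30 - 3\right)^{2} + 90 = 27^{2} + 90 = 729 + 90 = 819$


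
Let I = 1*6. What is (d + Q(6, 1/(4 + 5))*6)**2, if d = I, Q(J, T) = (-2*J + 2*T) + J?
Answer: 7396/9 ≈ 821.78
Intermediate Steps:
Q(J, T) = -J + 2*T
I = 6
d = 6
(d + Q(6, 1/(4 + 5))*6)**2 = (6 + (-1*6 + 2/(4 + 5))*6)**2 = (6 + (-6 + 2/9)*6)**2 = (6 - 52/9*6)**2 = (6 - 104/3)**2 = (-86/3)**2 = 7396/9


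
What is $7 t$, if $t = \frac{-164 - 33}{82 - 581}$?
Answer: $\frac{1379}{499} \approx 2.7635$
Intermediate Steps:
$t = \frac{197}{499}$ ($t = - \frac{197}{-499} = \left(-197\right) \left(- \frac{1}{499}\right) = \frac{197}{499} \approx 0.39479$)
$7 t = 7 \cdot \frac{197}{499} = \frac{1379}{499}$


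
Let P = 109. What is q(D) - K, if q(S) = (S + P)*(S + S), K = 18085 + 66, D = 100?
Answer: 23649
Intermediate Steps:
K = 18151
q(S) = 2*S*(109 + S) (q(S) = (S + 109)*(S + S) = (109 + S)*(2*S) = 2*S*(109 + S))
q(D) - K = 2*100*(109 + 100) - 1*18151 = 2*100*209 - 18151 = 41800 - 18151 = 23649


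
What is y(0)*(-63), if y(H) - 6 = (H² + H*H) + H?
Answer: -378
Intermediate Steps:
y(H) = 6 + H + 2*H² (y(H) = 6 + ((H² + H*H) + H) = 6 + ((H² + H²) + H) = 6 + (2*H² + H) = 6 + (H + 2*H²) = 6 + H + 2*H²)
y(0)*(-63) = (6 + 0 + 2*0²)*(-63) = (6 + 0 + 2*0)*(-63) = (6 + 0 + 0)*(-63) = 6*(-63) = -378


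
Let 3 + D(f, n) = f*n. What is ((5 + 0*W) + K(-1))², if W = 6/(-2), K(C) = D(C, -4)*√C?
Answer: (5 + I)² ≈ 24.0 + 10.0*I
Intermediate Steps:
D(f, n) = -3 + f*n
K(C) = √C*(-3 - 4*C) (K(C) = (-3 + C*(-4))*√C = (-3 - 4*C)*√C = √C*(-3 - 4*C))
W = -3 (W = 6*(-½) = -3)
((5 + 0*W) + K(-1))² = ((5 + 0*(-3)) + √(-1)*(-3 - 4*(-1)))² = ((5 + 0) + I*(-3 + 4))² = (5 + I*1)² = (5 + I)²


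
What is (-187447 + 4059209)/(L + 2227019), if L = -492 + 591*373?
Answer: 1935881/1223485 ≈ 1.5823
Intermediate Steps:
L = 219951 (L = -492 + 220443 = 219951)
(-187447 + 4059209)/(L + 2227019) = (-187447 + 4059209)/(219951 + 2227019) = 3871762/2446970 = 3871762*(1/2446970) = 1935881/1223485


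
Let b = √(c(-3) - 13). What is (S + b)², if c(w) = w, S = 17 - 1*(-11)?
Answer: 768 + 224*I ≈ 768.0 + 224.0*I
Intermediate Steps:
S = 28 (S = 17 + 11 = 28)
b = 4*I (b = √(-3 - 13) = √(-16) = 4*I ≈ 4.0*I)
(S + b)² = (28 + 4*I)²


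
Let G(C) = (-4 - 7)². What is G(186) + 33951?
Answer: 34072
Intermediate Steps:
G(C) = 121 (G(C) = (-11)² = 121)
G(186) + 33951 = 121 + 33951 = 34072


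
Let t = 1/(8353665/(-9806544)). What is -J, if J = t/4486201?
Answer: 1089616/4164024475185 ≈ 2.6167e-7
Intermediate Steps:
t = -1089616/928185 (t = 1/(8353665*(-1/9806544)) = 1/(-928185/1089616) = -1089616/928185 ≈ -1.1739)
J = -1089616/4164024475185 (J = -1089616/928185/4486201 = -1089616/928185*1/4486201 = -1089616/4164024475185 ≈ -2.6167e-7)
-J = -1*(-1089616/4164024475185) = 1089616/4164024475185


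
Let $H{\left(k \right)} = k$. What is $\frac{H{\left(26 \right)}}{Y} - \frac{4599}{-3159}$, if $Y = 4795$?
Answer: $\frac{2459371}{1683045} \approx 1.4613$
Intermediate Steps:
$\frac{H{\left(26 \right)}}{Y} - \frac{4599}{-3159} = \frac{26}{4795} - \frac{4599}{-3159} = 26 \cdot \frac{1}{4795} - - \frac{511}{351} = \frac{26}{4795} + \frac{511}{351} = \frac{2459371}{1683045}$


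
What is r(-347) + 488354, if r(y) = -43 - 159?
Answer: 488152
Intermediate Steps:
r(y) = -202
r(-347) + 488354 = -202 + 488354 = 488152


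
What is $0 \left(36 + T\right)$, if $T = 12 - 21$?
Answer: $0$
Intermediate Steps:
$T = -9$ ($T = 12 - 21 = -9$)
$0 \left(36 + T\right) = 0 \left(36 - 9\right) = 0 \cdot 27 = 0$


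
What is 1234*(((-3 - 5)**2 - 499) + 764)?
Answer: 405986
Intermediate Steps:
1234*(((-3 - 5)**2 - 499) + 764) = 1234*(((-8)**2 - 499) + 764) = 1234*((64 - 499) + 764) = 1234*(-435 + 764) = 1234*329 = 405986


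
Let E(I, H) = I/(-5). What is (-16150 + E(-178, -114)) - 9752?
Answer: -129332/5 ≈ -25866.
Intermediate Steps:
E(I, H) = -I/5 (E(I, H) = I*(-⅕) = -I/5)
(-16150 + E(-178, -114)) - 9752 = (-16150 - ⅕*(-178)) - 9752 = (-16150 + 178/5) - 9752 = -80572/5 - 9752 = -129332/5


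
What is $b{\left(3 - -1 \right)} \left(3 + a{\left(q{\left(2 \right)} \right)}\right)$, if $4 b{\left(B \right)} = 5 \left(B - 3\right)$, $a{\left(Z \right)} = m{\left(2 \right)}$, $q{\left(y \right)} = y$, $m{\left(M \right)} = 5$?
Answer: $10$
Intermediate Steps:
$a{\left(Z \right)} = 5$
$b{\left(B \right)} = - \frac{15}{4} + \frac{5 B}{4}$ ($b{\left(B \right)} = \frac{5 \left(B - 3\right)}{4} = \frac{5 \left(-3 + B\right)}{4} = \frac{-15 + 5 B}{4} = - \frac{15}{4} + \frac{5 B}{4}$)
$b{\left(3 - -1 \right)} \left(3 + a{\left(q{\left(2 \right)} \right)}\right) = \left(- \frac{15}{4} + \frac{5 \left(3 - -1\right)}{4}\right) \left(3 + 5\right) = \left(- \frac{15}{4} + \frac{5 \left(3 + 1\right)}{4}\right) 8 = \left(- \frac{15}{4} + \frac{5}{4} \cdot 4\right) 8 = \left(- \frac{15}{4} + 5\right) 8 = \frac{5}{4} \cdot 8 = 10$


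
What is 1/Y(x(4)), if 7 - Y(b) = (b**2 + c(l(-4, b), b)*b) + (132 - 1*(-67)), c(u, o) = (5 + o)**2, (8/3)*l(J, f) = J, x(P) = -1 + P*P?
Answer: -1/6417 ≈ -0.00015584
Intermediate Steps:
x(P) = -1 + P**2
l(J, f) = 3*J/8
Y(b) = -192 - b**2 - b*(5 + b)**2 (Y(b) = 7 - ((b**2 + (5 + b)**2*b) + (132 - 1*(-67))) = 7 - ((b**2 + b*(5 + b)**2) + (132 + 67)) = 7 - ((b**2 + b*(5 + b)**2) + 199) = 7 - (199 + b**2 + b*(5 + b)**2) = 7 + (-199 - b**2 - b*(5 + b)**2) = -192 - b**2 - b*(5 + b)**2)
1/Y(x(4)) = 1/(-192 - (-1 + 4**2)**2 - (-1 + 4**2)*(5 + (-1 + 4**2))**2) = 1/(-192 - (-1 + 16)**2 - (-1 + 16)*(5 + (-1 + 16))**2) = 1/(-192 - 1*15**2 - 1*15*(5 + 15)**2) = 1/(-192 - 1*225 - 1*15*20**2) = 1/(-192 - 225 - 1*15*400) = 1/(-192 - 225 - 6000) = 1/(-6417) = -1/6417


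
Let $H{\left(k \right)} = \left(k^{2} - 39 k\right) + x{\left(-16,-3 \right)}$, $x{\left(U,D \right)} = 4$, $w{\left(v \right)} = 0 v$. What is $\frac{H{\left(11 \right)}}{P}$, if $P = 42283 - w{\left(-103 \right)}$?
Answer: $- \frac{304}{42283} \approx -0.0071897$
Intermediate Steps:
$w{\left(v \right)} = 0$
$H{\left(k \right)} = 4 + k^{2} - 39 k$ ($H{\left(k \right)} = \left(k^{2} - 39 k\right) + 4 = 4 + k^{2} - 39 k$)
$P = 42283$ ($P = 42283 - 0 = 42283 + 0 = 42283$)
$\frac{H{\left(11 \right)}}{P} = \frac{4 + 11^{2} - 429}{42283} = \left(4 + 121 - 429\right) \frac{1}{42283} = \left(-304\right) \frac{1}{42283} = - \frac{304}{42283}$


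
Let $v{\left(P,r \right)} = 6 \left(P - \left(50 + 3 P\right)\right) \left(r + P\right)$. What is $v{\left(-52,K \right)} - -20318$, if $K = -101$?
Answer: $-29254$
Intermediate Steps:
$v{\left(P,r \right)} = 6 \left(-50 - 2 P\right) \left(P + r\right)$ ($v{\left(P,r \right)} = 6 \left(P - \left(50 + 3 P\right)\right) \left(P + r\right) = 6 \left(-50 - 2 P\right) \left(P + r\right)$)
$v{\left(-52,K \right)} - -20318 = \left(\left(-300\right) \left(-52\right) - -30300 - 12 \left(-52\right)^{2} - \left(-624\right) \left(-101\right)\right) - -20318 = \left(15600 + 30300 - 32448 - 63024\right) + 20318 = -49572 + 20318 = -29254$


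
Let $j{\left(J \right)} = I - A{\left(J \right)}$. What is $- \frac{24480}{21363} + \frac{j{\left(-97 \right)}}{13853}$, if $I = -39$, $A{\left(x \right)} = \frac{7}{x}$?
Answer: $- \frac{10991815456}{9568779661} \approx -1.1487$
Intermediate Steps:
$j{\left(J \right)} = -39 - \frac{7}{J}$
$- \frac{24480}{21363} + \frac{j{\left(-97 \right)}}{13853} = - \frac{24480}{21363} + \frac{-39 - \frac{7}{-97}}{13853} = \left(-24480\right) \frac{1}{21363} + \left(-39 - - \frac{7}{97}\right) \frac{1}{13853} = - \frac{8160}{7121} + \left(-39 + \frac{7}{97}\right) \frac{1}{13853} = - \frac{8160}{7121} - \frac{3776}{1343741} = - \frac{10991815456}{9568779661}$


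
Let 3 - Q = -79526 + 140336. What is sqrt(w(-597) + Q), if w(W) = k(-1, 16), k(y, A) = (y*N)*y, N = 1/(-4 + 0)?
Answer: I*sqrt(243229)/2 ≈ 246.59*I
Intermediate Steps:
N = -1/4 (N = 1/(-4) = -1/4 ≈ -0.25000)
k(y, A) = -y**2/4 (k(y, A) = (y*(-1/4))*y = (-y/4)*y = -y**2/4)
w(W) = -1/4 (w(W) = -1/4*(-1)**2 = -1/4*1 = -1/4)
Q = -60807 (Q = 3 - (-79526 + 140336) = 3 - 1*60810 = 3 - 60810 = -60807)
sqrt(w(-597) + Q) = sqrt(-1/4 - 60807) = sqrt(-243229/4) = I*sqrt(243229)/2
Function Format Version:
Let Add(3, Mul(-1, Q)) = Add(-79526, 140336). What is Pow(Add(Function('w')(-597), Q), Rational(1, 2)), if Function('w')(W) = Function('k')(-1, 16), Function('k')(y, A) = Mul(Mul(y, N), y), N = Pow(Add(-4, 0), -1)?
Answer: Mul(Rational(1, 2), I, Pow(243229, Rational(1, 2))) ≈ Mul(246.59, I)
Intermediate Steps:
N = Rational(-1, 4) (N = Pow(-4, -1) = Rational(-1, 4) ≈ -0.25000)
Function('k')(y, A) = Mul(Rational(-1, 4), Pow(y, 2)) (Function('k')(y, A) = Mul(Mul(y, Rational(-1, 4)), y) = Mul(Mul(Rational(-1, 4), y), y) = Mul(Rational(-1, 4), Pow(y, 2)))
Function('w')(W) = Rational(-1, 4) (Function('w')(W) = Mul(Rational(-1, 4), Pow(-1, 2)) = Mul(Rational(-1, 4), 1) = Rational(-1, 4))
Q = -60807 (Q = Add(3, Mul(-1, Add(-79526, 140336))) = Add(3, Mul(-1, 60810)) = Add(3, -60810) = -60807)
Pow(Add(Function('w')(-597), Q), Rational(1, 2)) = Pow(Add(Rational(-1, 4), -60807), Rational(1, 2)) = Pow(Rational(-243229, 4), Rational(1, 2)) = Mul(Rational(1, 2), I, Pow(243229, Rational(1, 2)))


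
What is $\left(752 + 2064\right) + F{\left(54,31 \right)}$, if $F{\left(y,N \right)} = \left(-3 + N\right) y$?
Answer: $4328$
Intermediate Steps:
$F{\left(y,N \right)} = y \left(-3 + N\right)$
$\left(752 + 2064\right) + F{\left(54,31 \right)} = \left(752 + 2064\right) + 54 \left(-3 + 31\right) = 2816 + 54 \cdot 28 = 2816 + 1512 = 4328$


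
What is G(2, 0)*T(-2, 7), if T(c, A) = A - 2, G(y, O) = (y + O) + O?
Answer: 10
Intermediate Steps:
G(y, O) = y + 2*O (G(y, O) = (O + y) + O = y + 2*O)
T(c, A) = -2 + A
G(2, 0)*T(-2, 7) = (2 + 2*0)*(-2 + 7) = (2 + 0)*5 = 2*5 = 10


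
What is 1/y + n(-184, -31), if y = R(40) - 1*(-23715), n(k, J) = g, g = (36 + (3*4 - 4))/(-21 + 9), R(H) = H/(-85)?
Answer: -4434566/1209441 ≈ -3.6666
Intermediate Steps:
R(H) = -H/85 (R(H) = H*(-1/85) = -H/85)
g = -11/3 (g = (36 + (12 - 4))/(-12) = (36 + 8)*(-1/12) = 44*(-1/12) = -11/3 ≈ -3.6667)
n(k, J) = -11/3
y = 403147/17 (y = -1/85*40 - 1*(-23715) = -8/17 + 23715 = 403147/17 ≈ 23715.)
1/y + n(-184, -31) = 1/(403147/17) - 11/3 = 17/403147 - 11/3 = -4434566/1209441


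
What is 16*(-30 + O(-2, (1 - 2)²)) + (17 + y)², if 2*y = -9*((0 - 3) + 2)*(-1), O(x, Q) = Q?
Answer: -1231/4 ≈ -307.75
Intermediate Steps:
y = -9/2 (y = (-9*((0 - 3) + 2)*(-1))/2 = (-9*(-3 + 2)*(-1))/2 = (-(-9)*(-1))/2 = (-9*1)/2 = (½)*(-9) = -9/2 ≈ -4.5000)
16*(-30 + O(-2, (1 - 2)²)) + (17 + y)² = 16*(-30 + (1 - 2)²) + (17 - 9/2)² = 16*(-30 + (-1)²) + (25/2)² = 16*(-30 + 1) + 625/4 = 16*(-29) + 625/4 = -464 + 625/4 = -1231/4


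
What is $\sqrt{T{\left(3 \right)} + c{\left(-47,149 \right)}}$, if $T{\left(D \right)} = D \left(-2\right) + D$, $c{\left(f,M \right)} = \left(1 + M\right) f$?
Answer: $i \sqrt{7053} \approx 83.982 i$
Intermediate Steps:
$c{\left(f,M \right)} = f \left(1 + M\right)$
$T{\left(D \right)} = - D$ ($T{\left(D \right)} = - 2 D + D = - D$)
$\sqrt{T{\left(3 \right)} + c{\left(-47,149 \right)}} = \sqrt{\left(-1\right) 3 - 47 \left(1 + 149\right)} = \sqrt{-3 - 7050} = \sqrt{-7053} = i \sqrt{7053}$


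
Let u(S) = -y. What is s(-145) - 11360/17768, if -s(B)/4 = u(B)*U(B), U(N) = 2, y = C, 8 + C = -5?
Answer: -232404/2221 ≈ -104.64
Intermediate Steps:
C = -13 (C = -8 - 5 = -13)
y = -13
u(S) = 13 (u(S) = -1*(-13) = 13)
s(B) = -104 (s(B) = -52*2 = -4*26 = -104)
s(-145) - 11360/17768 = -104 - 11360/17768 = -104 - 1*1420/2221 = -104 - 1420/2221 = -232404/2221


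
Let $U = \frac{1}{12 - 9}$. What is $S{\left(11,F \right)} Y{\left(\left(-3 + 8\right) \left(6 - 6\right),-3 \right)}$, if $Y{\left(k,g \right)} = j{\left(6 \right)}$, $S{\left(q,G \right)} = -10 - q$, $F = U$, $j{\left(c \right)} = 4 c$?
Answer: $-504$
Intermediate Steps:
$U = \frac{1}{3}$ ($U = \frac{1}{12 - 9} = \frac{1}{3} \approx 0.33333$)
$F = \frac{1}{3} \approx 0.33333$
$Y{\left(k,g \right)} = 24$ ($Y{\left(k,g \right)} = 4 \cdot 6 = 24$)
$S{\left(11,F \right)} Y{\left(\left(-3 + 8\right) \left(6 - 6\right),-3 \right)} = \left(-10 - 11\right) 24 = \left(-21\right) 24 = -504$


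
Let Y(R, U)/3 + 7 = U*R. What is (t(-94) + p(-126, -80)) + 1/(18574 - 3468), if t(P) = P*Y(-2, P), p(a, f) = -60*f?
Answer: -698531651/15106 ≈ -46242.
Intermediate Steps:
Y(R, U) = -21 + 3*R*U (Y(R, U) = -21 + 3*(U*R) = -21 + 3*(R*U) = -21 + 3*R*U)
t(P) = P*(-21 - 6*P) (t(P) = P*(-21 + 3*(-2)*P) = P*(-21 - 6*P))
(t(-94) + p(-126, -80)) + 1/(18574 - 3468) = (-3*(-94)*(7 + 2*(-94)) - 60*(-80)) + 1/(18574 - 3468) = (-3*(-94)*(7 - 188) + 4800) + 1/15106 = (-3*(-94)*(-181) + 4800) + 1/15106 = (-51042 + 4800) + 1/15106 = -46242 + 1/15106 = -698531651/15106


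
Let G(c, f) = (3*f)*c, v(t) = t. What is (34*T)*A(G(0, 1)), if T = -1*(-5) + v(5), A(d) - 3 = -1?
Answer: 680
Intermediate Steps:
G(c, f) = 3*c*f
A(d) = 2 (A(d) = 3 - 1 = 2)
T = 10 (T = -1*(-5) + 5 = 5 + 5 = 10)
(34*T)*A(G(0, 1)) = (34*10)*2 = 340*2 = 680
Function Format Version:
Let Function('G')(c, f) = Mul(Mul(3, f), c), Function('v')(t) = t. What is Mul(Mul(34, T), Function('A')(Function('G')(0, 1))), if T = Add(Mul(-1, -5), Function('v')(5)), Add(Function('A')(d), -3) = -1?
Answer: 680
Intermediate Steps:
Function('G')(c, f) = Mul(3, c, f)
Function('A')(d) = 2 (Function('A')(d) = Add(3, -1) = 2)
T = 10 (T = Add(Mul(-1, -5), 5) = Add(5, 5) = 10)
Mul(Mul(34, T), Function('A')(Function('G')(0, 1))) = Mul(Mul(34, 10), 2) = Mul(340, 2) = 680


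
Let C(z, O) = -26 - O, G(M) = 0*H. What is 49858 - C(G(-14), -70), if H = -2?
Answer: 49814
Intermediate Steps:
G(M) = 0 (G(M) = 0*(-2) = 0)
49858 - C(G(-14), -70) = 49858 - (-26 - 1*(-70)) = 49858 - (-26 + 70) = 49858 - 1*44 = 49858 - 44 = 49814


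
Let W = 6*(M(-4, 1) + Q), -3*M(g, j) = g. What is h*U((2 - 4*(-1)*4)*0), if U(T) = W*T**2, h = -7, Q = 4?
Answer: 0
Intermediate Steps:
M(g, j) = -g/3
W = 32 (W = 6*(-1/3*(-4) + 4) = 6*(4/3 + 4) = 6*(16/3) = 32)
U(T) = 32*T**2
h*U((2 - 4*(-1)*4)*0) = -224*((2 - 4*(-1)*4)*0)**2 = -224*((2 + 4*4)*0)**2 = -224*((2 + 16)*0)**2 = -224*(18*0)**2 = -224*0**2 = -224*0 = -7*0 = 0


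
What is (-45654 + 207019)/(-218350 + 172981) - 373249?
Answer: -16934095246/45369 ≈ -3.7325e+5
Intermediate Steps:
(-45654 + 207019)/(-218350 + 172981) - 373249 = 161365/(-45369) - 373249 = 161365*(-1/45369) - 373249 = -161365/45369 - 373249 = -16934095246/45369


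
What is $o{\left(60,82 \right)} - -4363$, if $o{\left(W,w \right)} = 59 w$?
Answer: $9201$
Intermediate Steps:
$o{\left(60,82 \right)} - -4363 = 59 \cdot 82 - -4363 = 4838 + 4363 = 9201$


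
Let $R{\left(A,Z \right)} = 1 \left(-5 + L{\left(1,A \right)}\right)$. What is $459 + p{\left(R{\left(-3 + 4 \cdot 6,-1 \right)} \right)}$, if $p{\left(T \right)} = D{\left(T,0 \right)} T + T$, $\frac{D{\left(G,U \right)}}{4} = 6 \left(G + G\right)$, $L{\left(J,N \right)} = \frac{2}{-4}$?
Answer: $\frac{3811}{2} \approx 1905.5$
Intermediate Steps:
$L{\left(J,N \right)} = - \frac{1}{2}$ ($L{\left(J,N \right)} = 2 \left(- \frac{1}{4}\right) = - \frac{1}{2}$)
$D{\left(G,U \right)} = 48 G$ ($D{\left(G,U \right)} = 4 \cdot 6 \left(G + G\right) = 4 \cdot 6 \cdot 2 G = 4 \cdot 12 G = 48 G$)
$R{\left(A,Z \right)} = - \frac{11}{2}$ ($R{\left(A,Z \right)} = 1 \left(-5 - \frac{1}{2}\right) = 1 \left(- \frac{11}{2}\right) = - \frac{11}{2}$)
$p{\left(T \right)} = T + 48 T^{2}$ ($p{\left(T \right)} = 48 T T + T = 48 T^{2} + T = T + 48 T^{2}$)
$459 + p{\left(R{\left(-3 + 4 \cdot 6,-1 \right)} \right)} = 459 - \frac{11 \left(1 + 48 \left(- \frac{11}{2}\right)\right)}{2} = 459 - \frac{11 \left(1 - 264\right)}{2} = 459 - - \frac{2893}{2} = 459 + \frac{2893}{2} = \frac{3811}{2}$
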